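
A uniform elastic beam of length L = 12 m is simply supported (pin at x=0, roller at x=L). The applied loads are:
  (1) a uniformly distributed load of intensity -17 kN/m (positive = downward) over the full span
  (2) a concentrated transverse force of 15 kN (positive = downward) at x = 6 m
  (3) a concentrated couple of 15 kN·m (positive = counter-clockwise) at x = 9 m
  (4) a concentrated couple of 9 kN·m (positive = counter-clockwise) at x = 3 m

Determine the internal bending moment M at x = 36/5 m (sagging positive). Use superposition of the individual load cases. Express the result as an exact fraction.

M(36/5) = -6309/25 kN·m

Load 1 — uniform load w=-17 kN/m over full span:
  M_1 = wx(L-x)/2 = (-17)·(36/5)·(12-(36/5))/2 = -7344/25 kN·m
Load 2 — point force P=15 kN at a=6 m (b=L-a=6):
  M_2 = Pa(L-x)/L  [x>a] = 15·6·(12-(36/5))/12 = 36 kN·m
Load 3 — applied couple M₀=15 kN·m at a=9 m (b=L-a=3):
  M_3 = M₀x/L  [x≤a] = 15·(36/5)/12 = 9 kN·m
Load 4 — applied couple M₀=9 kN·m at a=3 m (b=L-a=9):
  M_4 = M₀x/L - M₀  [x>a] = 9·(36/5)/12 - 9 = -18/5 kN·m
Superposition: M = Σ M_i = -6309/25 kN·m ≈ -252.360000 kN·m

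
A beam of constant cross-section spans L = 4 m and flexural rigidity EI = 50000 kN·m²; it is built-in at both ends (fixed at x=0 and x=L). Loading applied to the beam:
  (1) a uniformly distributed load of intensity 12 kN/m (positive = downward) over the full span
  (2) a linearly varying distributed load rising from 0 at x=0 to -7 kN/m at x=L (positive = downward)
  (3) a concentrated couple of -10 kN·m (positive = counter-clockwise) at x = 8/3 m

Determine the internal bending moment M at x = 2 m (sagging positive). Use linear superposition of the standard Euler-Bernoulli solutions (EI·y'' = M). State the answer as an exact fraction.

M(2) = 7/3 kN·m

Load 1 — uniform load w=12 kN/m over full span:
  M_1 = wLx/2 - wL²/12 - wx²/2 = 12·4·2/2 - 12·4²/12 - 12·2²/2 = 8 kN·m
Load 2 — triangular load w₀=-7 kN/m (0→w₀ over full span):
  M_2 = 3w₀Lx/20 - w₀L²/30 - w₀x³/(6L) = 3·(-7)·4·2/20 - (-7)·4²/30 - (-7)·2³/(6·4) = -7/3 kN·m
Load 3 — applied couple M₀=-10 kN·m at a=8/3 m (b=L-a=4/3):
  M_3 = R_Ax - M_A  [x≤a] with R_A=-10/3, M_A=-10/3 = (-10/3)·2 - (-10/3) = -10/3 kN·m
Superposition: M = Σ M_i = 7/3 kN·m ≈ 2.333333 kN·m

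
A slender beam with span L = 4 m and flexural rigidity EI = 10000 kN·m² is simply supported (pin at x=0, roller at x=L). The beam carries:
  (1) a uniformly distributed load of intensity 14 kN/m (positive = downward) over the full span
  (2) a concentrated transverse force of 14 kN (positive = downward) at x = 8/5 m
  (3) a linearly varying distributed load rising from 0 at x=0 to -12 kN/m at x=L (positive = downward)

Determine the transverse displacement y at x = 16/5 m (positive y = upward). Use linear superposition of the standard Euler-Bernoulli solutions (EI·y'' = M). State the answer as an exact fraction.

Load 1 — uniform load w=14 kN/m over full span:
  y_1 = -wx(L³-2Lx²+x³)/(24EI) = -14·(16/5)·(4³-2·4·(16/5)²+(16/5)³)/(24·10000) = -3248/1171875 m
Load 2 — point force P=14 kN at a=8/5 m (b=L-a=12/5):
  y_2 = -Pa(L-x)(2Lx-a²-x²)/(6LEI)  [x>a] = -14·(8/5)·(4-(16/5))·(2·4·(16/5)-(8/5)²-(16/5)²)/(6·4·10000) = -224/234375 m
Load 3 — triangular load w₀=-12 kN/m (0→w₀ over full span):
  y_3 = -w₀x(7L⁴-10L²x²+3x⁴)/(360LEI) = -(-12)·(16/5)·(7·4⁴-10·4²·(16/5)²+3·(16/5)⁴)/(360·4·10000) = 12192/9765625 m
Superposition: y = Σ y_i = -24208/9765625 m ≈ -0.002479 m

y(16/5) = -24208/9765625 m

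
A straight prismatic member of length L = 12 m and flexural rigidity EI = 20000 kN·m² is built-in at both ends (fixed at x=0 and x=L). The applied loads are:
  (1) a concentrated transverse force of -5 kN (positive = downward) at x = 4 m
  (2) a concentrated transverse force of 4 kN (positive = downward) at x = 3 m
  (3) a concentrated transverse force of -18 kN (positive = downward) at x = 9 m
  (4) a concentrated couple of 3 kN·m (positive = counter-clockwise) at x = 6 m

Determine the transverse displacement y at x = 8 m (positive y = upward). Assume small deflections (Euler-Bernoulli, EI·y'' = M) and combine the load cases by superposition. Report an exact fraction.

y(8) = 244/50625 m

Load 1 — point force P=-5 kN at a=4 m (b=L-a=8):
  y_1 = -Pa²(L-x)²(3bL-(3b+a)(L-x))/(6L³EI)  [x>a] = -(-5)·4²·(12-8)²·(3·8·12-(3·8+4)·(12-8))/(6·12³·20000) = 11/10125 m
Load 2 — point force P=4 kN at a=3 m (b=L-a=9):
  y_2 = -Pa²(L-x)²(3bL-(3b+a)(L-x))/(6L³EI)  [x>a] = -4·3²·(12-8)²·(3·9·12-(3·9+3)·(12-8))/(6·12³·20000) = -17/30000 m
Load 3 — point force P=-18 kN at a=9 m (b=L-a=3):
  y_3 = -Pb²x²(3aL-(3a+b)x)/(6L³EI)  [x≤a] = -(-18)·3²·8²·(3·9·12-(3·9+3)·8)/(6·12³·20000) = 21/5000 m
Load 4 — applied couple M₀=3 kN·m at a=6 m (b=L-a=6):
  y_4 = (R_Ax³/6 - M_Ax²/2 - M₀(x-a)²/2)/EI  [x>a] with R_A=3/8, M_A=3/4 = ((3/8)·8³/6 - (3/4)·8²/2 - 3·(8-6)²/2)/20000 = 1/10000 m
Superposition: y = Σ y_i = 244/50625 m ≈ 0.004820 m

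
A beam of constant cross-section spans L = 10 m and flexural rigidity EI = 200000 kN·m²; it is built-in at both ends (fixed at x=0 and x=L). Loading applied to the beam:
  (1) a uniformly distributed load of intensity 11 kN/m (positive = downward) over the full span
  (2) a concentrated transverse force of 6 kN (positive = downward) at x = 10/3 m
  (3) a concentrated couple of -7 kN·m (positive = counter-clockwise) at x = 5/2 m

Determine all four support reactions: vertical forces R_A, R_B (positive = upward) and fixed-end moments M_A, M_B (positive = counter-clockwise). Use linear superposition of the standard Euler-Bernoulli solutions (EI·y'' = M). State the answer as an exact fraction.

Load 1 — uniform load w=11 kN/m over full span:
  R_A = wL/2 = 11·10/2 = 55 kN
  M_A = wL²/12 = 11·10²/12 = 275/3 kN·m
  R_B = wL/2 = 11·10/2 = 55 kN
  M_B = -wL²/12 = -11·10²/12 = -275/3 kN·m
Load 2 — point force P=6 kN at a=10/3 m (b=L-a=20/3):
  R_A = Pb²(3a+b)/L³ = 6·(20/3)²·(3·(10/3)+(20/3))/10³ = 40/9 kN
  M_A = Pab²/L² = 6·(10/3)·(20/3)²/10² = 80/9 kN·m
  R_B = Pa²(a+3b)/L³ = 6·(10/3)²·((10/3)+3·(20/3))/10³ = 14/9 kN
  M_B = -Pa²b/L² = -6·(10/3)²·(20/3)/10² = -40/9 kN·m
Load 3 — applied couple M₀=-7 kN·m at a=5/2 m (b=L-a=15/2):
  R_A = 6M₀ab/L³ = 6·(-7)·(5/2)·(15/2)/10³ = -63/80 kN
  M_A = M₀b(2a-b)/L² = (-7)·(15/2)·(2·(5/2)-(15/2))/10² = 21/16 kN·m
  R_B = -6M₀ab/L³ = -6·(-7)·(5/2)·(15/2)/10³ = 63/80 kN
  M_B = M₀a(2b-a)/L² = (-7)·(5/2)·(2·(15/2)-(5/2))/10² = -35/16 kN·m
Superposition: R_A = 42233/720 kN, M_A = 14669/144 kN·m, R_B = 41287/720 kN, M_B = -14155/144 kN·m

R_A = 42233/720 kN, M_A = 14669/144 kN·m, R_B = 41287/720 kN, M_B = -14155/144 kN·m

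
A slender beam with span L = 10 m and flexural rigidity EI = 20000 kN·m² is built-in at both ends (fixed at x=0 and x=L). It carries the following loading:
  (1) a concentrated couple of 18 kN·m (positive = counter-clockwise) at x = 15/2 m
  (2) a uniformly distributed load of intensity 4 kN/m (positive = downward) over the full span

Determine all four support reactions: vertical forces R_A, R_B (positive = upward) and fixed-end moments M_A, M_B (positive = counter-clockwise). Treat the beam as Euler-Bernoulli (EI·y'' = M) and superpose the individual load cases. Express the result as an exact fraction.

R_A = 881/40 kN, M_A = 935/24 kN·m, R_B = 719/40 kN, M_B = -881/24 kN·m

Load 1 — applied couple M₀=18 kN·m at a=15/2 m (b=L-a=5/2):
  R_A = 6M₀ab/L³ = 6·18·(15/2)·(5/2)/10³ = 81/40 kN
  M_A = M₀b(2a-b)/L² = 18·(5/2)·(2·(15/2)-(5/2))/10² = 45/8 kN·m
  R_B = -6M₀ab/L³ = -6·18·(15/2)·(5/2)/10³ = -81/40 kN
  M_B = M₀a(2b-a)/L² = 18·(15/2)·(2·(5/2)-(15/2))/10² = -27/8 kN·m
Load 2 — uniform load w=4 kN/m over full span:
  R_A = wL/2 = 4·10/2 = 20 kN
  M_A = wL²/12 = 4·10²/12 = 100/3 kN·m
  R_B = wL/2 = 4·10/2 = 20 kN
  M_B = -wL²/12 = -4·10²/12 = -100/3 kN·m
Superposition: R_A = 881/40 kN, M_A = 935/24 kN·m, R_B = 719/40 kN, M_B = -881/24 kN·m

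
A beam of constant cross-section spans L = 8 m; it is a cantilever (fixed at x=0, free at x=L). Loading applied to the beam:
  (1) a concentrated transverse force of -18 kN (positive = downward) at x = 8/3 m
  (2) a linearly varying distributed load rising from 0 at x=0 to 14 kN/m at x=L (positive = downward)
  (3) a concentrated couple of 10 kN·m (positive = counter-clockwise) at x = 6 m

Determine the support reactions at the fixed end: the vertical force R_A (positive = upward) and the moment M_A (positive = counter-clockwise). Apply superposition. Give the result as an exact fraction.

R_A = 38 kN, M_A = 722/3 kN·m

Load 1 — point force P=-18 kN at a=8/3 m (b=L-a=16/3):
  R_A = P = (-18) = -18 kN
  M_A = Pa = (-18)·(8/3) = -48 kN·m
Load 2 — triangular load w₀=14 kN/m (0→w₀ over full span):
  R_A = w₀L/2 = 14·8/2 = 56 kN
  M_A = w₀L²/3 = 14·8²/3 = 896/3 kN·m
Load 3 — applied couple M₀=10 kN·m at a=6 m (b=L-a=2):
  R_A = 0 kN
  M_A = -M₀ = -10 kN·m
Superposition: R_A = 38 kN, M_A = 722/3 kN·m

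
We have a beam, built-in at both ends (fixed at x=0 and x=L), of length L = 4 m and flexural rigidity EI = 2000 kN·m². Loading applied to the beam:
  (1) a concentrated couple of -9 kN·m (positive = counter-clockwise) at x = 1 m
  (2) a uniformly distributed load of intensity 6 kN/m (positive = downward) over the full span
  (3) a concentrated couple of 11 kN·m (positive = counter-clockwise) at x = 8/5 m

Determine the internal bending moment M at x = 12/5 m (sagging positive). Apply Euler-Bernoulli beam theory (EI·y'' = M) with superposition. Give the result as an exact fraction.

M(12/5) = 3883/2000 kN·m

Load 1 — applied couple M₀=-9 kN·m at a=1 m (b=L-a=3):
  M_1 = R_Ax - M_A - M₀  [x>a] with R_A=-81/32, M_A=27/16 = (-81/32)·(12/5) - (27/16) - (-9) = 99/80 kN·m
Load 2 — uniform load w=6 kN/m over full span:
  M_2 = wLx/2 - wL²/12 - wx²/2 = 6·4·(12/5)/2 - 6·4²/12 - 6·(12/5)²/2 = 88/25 kN·m
Load 3 — applied couple M₀=11 kN·m at a=8/5 m (b=L-a=12/5):
  M_3 = R_Ax - M_A - M₀  [x>a] with R_A=99/25, M_A=33/25 = (99/25)·(12/5) - (33/25) - 11 = -352/125 kN·m
Superposition: M = Σ M_i = 3883/2000 kN·m ≈ 1.941500 kN·m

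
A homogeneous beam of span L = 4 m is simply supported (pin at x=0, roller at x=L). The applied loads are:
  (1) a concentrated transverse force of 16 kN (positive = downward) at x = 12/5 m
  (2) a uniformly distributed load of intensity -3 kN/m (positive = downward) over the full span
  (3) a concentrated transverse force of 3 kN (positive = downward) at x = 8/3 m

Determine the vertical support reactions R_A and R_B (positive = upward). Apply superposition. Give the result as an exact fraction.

Load 1 — point force P=16 kN at a=12/5 m (b=L-a=8/5):
  R_A = Pb/L = 16·(8/5)/4 = 32/5 kN
  R_B = Pa/L = 16·(12/5)/4 = 48/5 kN
Load 2 — uniform load w=-3 kN/m over full span:
  R_A = wL/2 = (-3)·4/2 = -6 kN
  R_B = wL/2 = (-3)·4/2 = -6 kN
Load 3 — point force P=3 kN at a=8/3 m (b=L-a=4/3):
  R_A = Pb/L = 3·(4/3)/4 = 1 kN
  R_B = Pa/L = 3·(8/3)/4 = 2 kN
Superposition: R_A = 7/5 kN, R_B = 28/5 kN

R_A = 7/5 kN, R_B = 28/5 kN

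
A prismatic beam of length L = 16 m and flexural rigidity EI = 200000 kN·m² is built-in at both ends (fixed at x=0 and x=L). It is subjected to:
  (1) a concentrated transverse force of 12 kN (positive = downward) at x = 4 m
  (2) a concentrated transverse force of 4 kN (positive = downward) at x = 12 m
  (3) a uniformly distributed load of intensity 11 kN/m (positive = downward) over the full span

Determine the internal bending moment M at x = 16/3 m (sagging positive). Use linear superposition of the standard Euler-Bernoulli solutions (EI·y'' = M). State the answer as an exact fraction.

Load 1 — point force P=12 kN at a=4 m (b=L-a=12):
  M_1 = Pa²(a+3b)(L-x)/L³ - Pa²b/L²  [x>a] = 12·4²·(4+3·12)·(16-(16/3))/16³ - 12·4²·12/16² = 11 kN·m
Load 2 — point force P=4 kN at a=12 m (b=L-a=4):
  M_2 = Pb²(3a+b)x/L³ - Pab²/L²  [x≤a] = 4·4²·(3·12+4)·(16/3)/16³ - 4·12·4²/16² = 1/3 kN·m
Load 3 — uniform load w=11 kN/m over full span:
  M_3 = wLx/2 - wL²/12 - wx²/2 = 11·16·(16/3)/2 - 11·16²/12 - 11·(16/3)²/2 = 704/9 kN·m
Superposition: M = Σ M_i = 806/9 kN·m ≈ 89.555556 kN·m

M(16/3) = 806/9 kN·m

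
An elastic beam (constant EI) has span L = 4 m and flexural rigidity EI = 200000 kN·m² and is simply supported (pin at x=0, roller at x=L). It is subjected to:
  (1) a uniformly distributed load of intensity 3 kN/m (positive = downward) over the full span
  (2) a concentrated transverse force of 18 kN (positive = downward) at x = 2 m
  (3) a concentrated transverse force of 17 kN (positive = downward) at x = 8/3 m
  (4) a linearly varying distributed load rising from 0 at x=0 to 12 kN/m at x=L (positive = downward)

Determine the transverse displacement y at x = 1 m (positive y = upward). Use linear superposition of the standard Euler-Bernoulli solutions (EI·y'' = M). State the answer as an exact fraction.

y(1) = -3223/12960000 m

Load 1 — uniform load w=3 kN/m over full span:
  y_1 = -wx(L³-2Lx²+x³)/(24EI) = -3·1·(4³-2·4·1²+1³)/(24·200000) = -57/1600000 m
Load 2 — point force P=18 kN at a=2 m (b=L-a=2):
  y_2 = -Pbx(L²-b²-x²)/(6LEI)  [x≤a] = -18·2·1·(4²-2²-1²)/(6·4·200000) = -33/400000 m
Load 3 — point force P=17 kN at a=8/3 m (b=L-a=4/3):
  y_3 = -Pbx(L²-b²-x²)/(6LEI)  [x≤a] = -17·(4/3)·1·(4²-(4/3)²-1²)/(6·4·200000) = -2023/32400000 m
Load 4 — triangular load w₀=12 kN/m (0→w₀ over full span):
  y_4 = -w₀x(7L⁴-10L²x²+3x⁴)/(360LEI) = -12·1·(7·4⁴-10·4²·1²+3·1⁴)/(360·4·200000) = -109/1600000 m
Superposition: y = Σ y_i = -3223/12960000 m ≈ -0.000249 m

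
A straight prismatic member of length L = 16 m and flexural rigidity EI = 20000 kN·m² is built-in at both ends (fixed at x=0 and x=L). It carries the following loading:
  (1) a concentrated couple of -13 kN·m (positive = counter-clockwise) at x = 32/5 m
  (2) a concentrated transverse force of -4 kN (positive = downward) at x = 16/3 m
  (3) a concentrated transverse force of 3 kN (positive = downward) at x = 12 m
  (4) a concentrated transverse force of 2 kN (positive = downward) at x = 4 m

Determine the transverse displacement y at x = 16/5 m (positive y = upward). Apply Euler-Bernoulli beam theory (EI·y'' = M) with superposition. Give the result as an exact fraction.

y(16/5) = 88411/158203125 m

Load 1 — applied couple M₀=-13 kN·m at a=32/5 m (b=L-a=48/5):
  y_1 = (R_Ax³/6 - M_Ax²/2)/EI  [x≤a] with R_A=-117/100, M_A=-39/25 = ((-117/100)·(16/5)³/6 - (-39/25)·(16/5)²/2)/20000 = 156/1953125 m
Load 2 — point force P=-4 kN at a=16/3 m (b=L-a=32/3):
  y_2 = -Pb²x²(3aL-(3a+b)x)/(6L³EI)  [x≤a] = -(-4)·(32/3)²·(16/5)²·(3·(16/3)·16-(3·(16/3)+(32/3))·(16/5))/(6·16³·20000) = 2048/1265625 m
Load 3 — point force P=3 kN at a=12 m (b=L-a=4):
  y_3 = -Pb²x²(3aL-(3a+b)x)/(6L³EI)  [x≤a] = -3·4²·(16/5)²·(3·12·16-(3·12+4)·(16/5))/(6·16³·20000) = -7/15625 m
Load 4 — point force P=2 kN at a=4 m (b=L-a=12):
  y_4 = -Pb²x²(3aL-(3a+b)x)/(6L³EI)  [x≤a] = -2·12²·(16/5)²·(3·4·16-(3·4+12)·(16/5))/(6·16³·20000) = -54/78125 m
Superposition: y = Σ y_i = 88411/158203125 m ≈ 0.000559 m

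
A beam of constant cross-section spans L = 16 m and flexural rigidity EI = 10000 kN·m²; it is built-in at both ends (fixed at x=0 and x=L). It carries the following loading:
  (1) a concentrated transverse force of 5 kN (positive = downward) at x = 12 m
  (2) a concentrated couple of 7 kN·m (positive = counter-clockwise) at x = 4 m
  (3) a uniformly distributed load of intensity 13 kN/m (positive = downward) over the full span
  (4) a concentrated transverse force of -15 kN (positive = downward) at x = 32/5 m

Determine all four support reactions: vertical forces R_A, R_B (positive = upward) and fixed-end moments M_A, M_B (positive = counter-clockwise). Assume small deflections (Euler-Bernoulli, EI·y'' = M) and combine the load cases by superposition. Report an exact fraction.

R_A = 305771/3200 kN, M_A = 294253/1200 kN·m, R_B = 327829/3200 kN, M_B = -316027/1200 kN·m

Load 1 — point force P=5 kN at a=12 m (b=L-a=4):
  R_A = Pb²(3a+b)/L³ = 5·4²·(3·12+4)/16³ = 25/32 kN
  M_A = Pab²/L² = 5·12·4²/16² = 15/4 kN·m
  R_B = Pa²(a+3b)/L³ = 5·12²·(12+3·4)/16³ = 135/32 kN
  M_B = -Pa²b/L² = -5·12²·4/16² = -45/4 kN·m
Load 2 — applied couple M₀=7 kN·m at a=4 m (b=L-a=12):
  R_A = 6M₀ab/L³ = 6·7·4·12/16³ = 63/128 kN
  M_A = M₀b(2a-b)/L² = 7·12·(2·4-12)/16² = -21/16 kN·m
  R_B = -6M₀ab/L³ = -6·7·4·12/16³ = -63/128 kN
  M_B = M₀a(2b-a)/L² = 7·4·(2·12-4)/16² = 35/16 kN·m
Load 3 — uniform load w=13 kN/m over full span:
  R_A = wL/2 = 13·16/2 = 104 kN
  M_A = wL²/12 = 13·16²/12 = 832/3 kN·m
  R_B = wL/2 = 13·16/2 = 104 kN
  M_B = -wL²/12 = -13·16²/12 = -832/3 kN·m
Load 4 — point force P=-15 kN at a=32/5 m (b=L-a=48/5):
  R_A = Pb²(3a+b)/L³ = (-15)·(48/5)²·(3·(32/5)+(48/5))/16³ = -243/25 kN
  M_A = Pab²/L² = (-15)·(32/5)·(48/5)²/16² = -864/25 kN·m
  R_B = Pa²(a+3b)/L³ = (-15)·(32/5)²·((32/5)+3·(48/5))/16³ = -132/25 kN
  M_B = -Pa²b/L² = -(-15)·(32/5)²·(48/5)/16² = 576/25 kN·m
Superposition: R_A = 305771/3200 kN, M_A = 294253/1200 kN·m, R_B = 327829/3200 kN, M_B = -316027/1200 kN·m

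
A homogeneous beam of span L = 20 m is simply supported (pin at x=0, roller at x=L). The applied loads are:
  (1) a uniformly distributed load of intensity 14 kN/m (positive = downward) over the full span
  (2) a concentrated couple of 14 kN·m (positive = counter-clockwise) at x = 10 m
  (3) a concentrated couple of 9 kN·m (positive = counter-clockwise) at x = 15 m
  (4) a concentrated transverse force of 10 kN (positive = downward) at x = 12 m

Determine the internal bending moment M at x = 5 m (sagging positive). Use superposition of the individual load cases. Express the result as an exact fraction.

Load 1 — uniform load w=14 kN/m over full span:
  M_1 = wx(L-x)/2 = 14·5·(20-5)/2 = 525 kN·m
Load 2 — applied couple M₀=14 kN·m at a=10 m (b=L-a=10):
  M_2 = M₀x/L  [x≤a] = 14·5/20 = 7/2 kN·m
Load 3 — applied couple M₀=9 kN·m at a=15 m (b=L-a=5):
  M_3 = M₀x/L  [x≤a] = 9·5/20 = 9/4 kN·m
Load 4 — point force P=10 kN at a=12 m (b=L-a=8):
  M_4 = Pbx/L  [x≤a] = 10·8·5/20 = 20 kN·m
Superposition: M = Σ M_i = 2203/4 kN·m ≈ 550.750000 kN·m

M(5) = 2203/4 kN·m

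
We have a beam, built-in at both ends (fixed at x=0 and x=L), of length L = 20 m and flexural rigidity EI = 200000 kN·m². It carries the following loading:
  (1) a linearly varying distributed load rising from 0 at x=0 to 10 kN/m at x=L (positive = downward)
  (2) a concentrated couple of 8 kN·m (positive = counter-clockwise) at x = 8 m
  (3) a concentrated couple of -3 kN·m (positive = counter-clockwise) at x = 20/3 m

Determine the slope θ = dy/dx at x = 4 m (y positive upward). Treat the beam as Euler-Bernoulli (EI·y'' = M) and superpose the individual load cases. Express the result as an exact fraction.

Load 1 — triangular load w₀=10 kN/m (0→w₀ over full span):
  θ_1 = -w₀(2x(L-x)(L-2x)(x+2L)+x²(L-x)²)/(120LEI) = -10·(2·4·(20-4)·(20-2·4)·(4+2·20)+4²·(20-4)²)/(120·20·200000) = -14/9375 rad
Load 2 — applied couple M₀=8 kN·m at a=8 m (b=L-a=12):
  θ_2 = (R_Ax²/2 - M_Ax)/EI  [x≤a] with R_A=72/125, M_A=24/25 = ((72/125)·4²/2 - (24/25)·4)/200000 = 3/781250 rad
Load 3 — applied couple M₀=-3 kN·m at a=20/3 m (b=L-a=40/3):
  θ_3 = (R_Ax²/2 - M_Ax)/EI  [x≤a] with R_A=-1/5, M_A=0 = ((-1/5)·4²/2 - 0·4)/200000 = -1/125000 rad
Superposition: θ = Σ θ_i = -14039/9375000 rad ≈ -0.001497 rad

θ(4) = -14039/9375000 rad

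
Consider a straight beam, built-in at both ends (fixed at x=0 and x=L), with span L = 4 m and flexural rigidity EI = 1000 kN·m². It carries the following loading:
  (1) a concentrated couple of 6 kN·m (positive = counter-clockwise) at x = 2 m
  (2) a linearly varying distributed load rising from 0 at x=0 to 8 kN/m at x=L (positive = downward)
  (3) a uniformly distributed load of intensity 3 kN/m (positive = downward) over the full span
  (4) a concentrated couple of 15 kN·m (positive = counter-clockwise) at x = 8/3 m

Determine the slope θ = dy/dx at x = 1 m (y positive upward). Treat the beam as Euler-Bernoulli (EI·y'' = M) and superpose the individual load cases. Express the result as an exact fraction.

θ(1) = -253/40000 rad

Load 1 — applied couple M₀=6 kN·m at a=2 m (b=L-a=2):
  θ_1 = (R_Ax²/2 - M_Ax)/EI  [x≤a] with R_A=9/4, M_A=3/2 = ((9/4)·1²/2 - (3/2)·1)/1000 = -3/8000 rad
Load 2 — triangular load w₀=8 kN/m (0→w₀ over full span):
  θ_2 = -w₀(2x(L-x)(L-2x)(x+2L)+x²(L-x)²)/(120LEI) = -8·(2·1·(4-1)·(4-2·1)·(1+2·4)+1²·(4-1)²)/(120·4·1000) = -39/20000 rad
Load 3 — uniform load w=3 kN/m over full span:
  θ_3 = -wx(L-x)(L-2x)/(12EI) = -3·1·(4-1)·(4-2·1)/(12·1000) = -3/2000 rad
Load 4 — applied couple M₀=15 kN·m at a=8/3 m (b=L-a=4/3):
  θ_4 = (R_Ax²/2 - M_Ax)/EI  [x≤a] with R_A=5, M_A=5 = (5·1²/2 - 5·1)/1000 = -1/400 rad
Superposition: θ = Σ θ_i = -253/40000 rad ≈ -0.006325 rad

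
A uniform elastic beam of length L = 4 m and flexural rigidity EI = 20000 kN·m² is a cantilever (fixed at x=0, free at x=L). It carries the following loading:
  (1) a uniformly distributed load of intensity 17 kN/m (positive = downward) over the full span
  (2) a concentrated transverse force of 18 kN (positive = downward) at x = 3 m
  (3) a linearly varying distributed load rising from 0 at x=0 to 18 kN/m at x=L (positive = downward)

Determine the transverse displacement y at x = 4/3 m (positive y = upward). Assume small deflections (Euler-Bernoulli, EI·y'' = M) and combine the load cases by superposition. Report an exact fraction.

Load 1 — uniform load w=17 kN/m over full span:
  y_1 = -wx²(x²-4Lx+6L²)/(24EI) = -17·(4/3)²·((4/3)²-4·4·(4/3)+6·4²)/(24·20000) = -731/151875 m
Load 2 — point force P=18 kN at a=3 m (b=L-a=1):
  y_2 = -Px²(3a-x)/(6EI)  [x≤a] = -18·(4/3)²·(3·3-(4/3))/(6·20000) = -23/11250 m
Load 3 — triangular load w₀=18 kN/m (0→w₀ over full span):
  y_3 = (w₀Lx³/12-w₀L²x²/6-w₀x⁵/(120L))/EI = (18·4·(4/3)³/12-18·4²·(4/3)²/6-18·(4/3)⁵/(120·4))/20000 = -902/253125 m
Superposition: y = Σ y_i = -15827/1518750 m ≈ -0.010421 m

y(4/3) = -15827/1518750 m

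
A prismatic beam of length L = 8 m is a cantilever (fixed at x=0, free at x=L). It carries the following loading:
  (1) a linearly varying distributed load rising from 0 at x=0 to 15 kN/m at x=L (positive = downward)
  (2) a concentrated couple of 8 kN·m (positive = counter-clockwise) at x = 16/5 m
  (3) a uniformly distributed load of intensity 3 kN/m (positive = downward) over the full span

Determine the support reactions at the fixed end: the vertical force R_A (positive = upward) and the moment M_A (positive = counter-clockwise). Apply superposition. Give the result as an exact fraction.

Load 1 — triangular load w₀=15 kN/m (0→w₀ over full span):
  R_A = w₀L/2 = 15·8/2 = 60 kN
  M_A = w₀L²/3 = 15·8²/3 = 320 kN·m
Load 2 — applied couple M₀=8 kN·m at a=16/5 m (b=L-a=24/5):
  R_A = 0 kN
  M_A = -M₀ = -8 kN·m
Load 3 — uniform load w=3 kN/m over full span:
  R_A = wL = 3·8 = 24 kN
  M_A = wL²/2 = 3·8²/2 = 96 kN·m
Superposition: R_A = 84 kN, M_A = 408 kN·m

R_A = 84 kN, M_A = 408 kN·m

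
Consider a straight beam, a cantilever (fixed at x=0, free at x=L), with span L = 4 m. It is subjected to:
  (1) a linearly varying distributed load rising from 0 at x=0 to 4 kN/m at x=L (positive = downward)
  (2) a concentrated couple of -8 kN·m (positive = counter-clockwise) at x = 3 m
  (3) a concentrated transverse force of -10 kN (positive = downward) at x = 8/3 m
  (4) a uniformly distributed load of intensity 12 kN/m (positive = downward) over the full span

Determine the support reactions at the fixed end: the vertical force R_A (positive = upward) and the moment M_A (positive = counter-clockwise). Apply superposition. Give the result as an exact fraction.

R_A = 46 kN, M_A = 296/3 kN·m

Load 1 — triangular load w₀=4 kN/m (0→w₀ over full span):
  R_A = w₀L/2 = 4·4/2 = 8 kN
  M_A = w₀L²/3 = 4·4²/3 = 64/3 kN·m
Load 2 — applied couple M₀=-8 kN·m at a=3 m (b=L-a=1):
  R_A = 0 kN
  M_A = -M₀ = -(-8) = 8 kN·m
Load 3 — point force P=-10 kN at a=8/3 m (b=L-a=4/3):
  R_A = P = (-10) = -10 kN
  M_A = Pa = (-10)·(8/3) = -80/3 kN·m
Load 4 — uniform load w=12 kN/m over full span:
  R_A = wL = 12·4 = 48 kN
  M_A = wL²/2 = 12·4²/2 = 96 kN·m
Superposition: R_A = 46 kN, M_A = 296/3 kN·m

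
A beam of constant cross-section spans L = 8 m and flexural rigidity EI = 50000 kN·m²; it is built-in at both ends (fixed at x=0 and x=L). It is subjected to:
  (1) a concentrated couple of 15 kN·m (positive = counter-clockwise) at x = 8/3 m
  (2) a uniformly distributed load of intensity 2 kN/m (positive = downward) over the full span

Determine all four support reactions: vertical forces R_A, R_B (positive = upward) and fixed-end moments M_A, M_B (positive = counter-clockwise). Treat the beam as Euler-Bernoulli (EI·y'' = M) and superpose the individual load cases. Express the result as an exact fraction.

Load 1 — applied couple M₀=15 kN·m at a=8/3 m (b=L-a=16/3):
  R_A = 6M₀ab/L³ = 6·15·(8/3)·(16/3)/8³ = 5/2 kN
  M_A = M₀b(2a-b)/L² = 15·(16/3)·(2·(8/3)-(16/3))/8² = 0 kN·m
  R_B = -6M₀ab/L³ = -6·15·(8/3)·(16/3)/8³ = -5/2 kN
  M_B = M₀a(2b-a)/L² = 15·(8/3)·(2·(16/3)-(8/3))/8² = 5 kN·m
Load 2 — uniform load w=2 kN/m over full span:
  R_A = wL/2 = 2·8/2 = 8 kN
  M_A = wL²/12 = 2·8²/12 = 32/3 kN·m
  R_B = wL/2 = 2·8/2 = 8 kN
  M_B = -wL²/12 = -2·8²/12 = -32/3 kN·m
Superposition: R_A = 21/2 kN, M_A = 32/3 kN·m, R_B = 11/2 kN, M_B = -17/3 kN·m

R_A = 21/2 kN, M_A = 32/3 kN·m, R_B = 11/2 kN, M_B = -17/3 kN·m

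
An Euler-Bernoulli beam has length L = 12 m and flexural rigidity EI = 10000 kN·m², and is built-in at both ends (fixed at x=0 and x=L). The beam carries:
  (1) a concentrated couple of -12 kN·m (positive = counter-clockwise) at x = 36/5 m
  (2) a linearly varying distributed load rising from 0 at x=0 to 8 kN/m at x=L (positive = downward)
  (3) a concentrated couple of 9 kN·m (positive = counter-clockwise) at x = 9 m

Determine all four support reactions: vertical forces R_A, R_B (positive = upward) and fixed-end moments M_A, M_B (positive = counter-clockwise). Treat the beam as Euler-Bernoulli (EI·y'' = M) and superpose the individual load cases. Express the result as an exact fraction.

Load 1 — applied couple M₀=-12 kN·m at a=36/5 m (b=L-a=24/5):
  R_A = 6M₀ab/L³ = 6·(-12)·(36/5)·(24/5)/12³ = -36/25 kN
  M_A = M₀b(2a-b)/L² = (-12)·(24/5)·(2·(36/5)-(24/5))/12² = -96/25 kN·m
  R_B = -6M₀ab/L³ = -6·(-12)·(36/5)·(24/5)/12³ = 36/25 kN
  M_B = M₀a(2b-a)/L² = (-12)·(36/5)·(2·(24/5)-(36/5))/12² = -36/25 kN·m
Load 2 — triangular load w₀=8 kN/m (0→w₀ over full span):
  R_A = 3w₀L/20 = 3·8·12/20 = 72/5 kN
  M_A = w₀L²/30 = 8·12²/30 = 192/5 kN·m
  R_B = 7w₀L/20 = 7·8·12/20 = 168/5 kN
  M_B = -w₀L²/20 = -8·12²/20 = -288/5 kN·m
Load 3 — applied couple M₀=9 kN·m at a=9 m (b=L-a=3):
  R_A = 6M₀ab/L³ = 6·9·9·3/12³ = 27/32 kN
  M_A = M₀b(2a-b)/L² = 9·3·(2·9-3)/12² = 45/16 kN·m
  R_B = -6M₀ab/L³ = -6·9·9·3/12³ = -27/32 kN
  M_B = M₀a(2b-a)/L² = 9·9·(2·3-9)/12² = -27/16 kN·m
Superposition: R_A = 11043/800 kN, M_A = 14949/400 kN·m, R_B = 27357/800 kN, M_B = -24291/400 kN·m

R_A = 11043/800 kN, M_A = 14949/400 kN·m, R_B = 27357/800 kN, M_B = -24291/400 kN·m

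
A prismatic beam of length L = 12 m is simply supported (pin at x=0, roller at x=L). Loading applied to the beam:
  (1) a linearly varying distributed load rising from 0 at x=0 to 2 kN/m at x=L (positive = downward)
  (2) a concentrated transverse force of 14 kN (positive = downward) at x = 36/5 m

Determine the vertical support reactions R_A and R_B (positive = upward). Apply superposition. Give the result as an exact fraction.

Load 1 — triangular load w₀=2 kN/m (0→w₀ over full span):
  R_A = w₀L/6 = 2·12/6 = 4 kN
  R_B = w₀L/3 = 2·12/3 = 8 kN
Load 2 — point force P=14 kN at a=36/5 m (b=L-a=24/5):
  R_A = Pb/L = 14·(24/5)/12 = 28/5 kN
  R_B = Pa/L = 14·(36/5)/12 = 42/5 kN
Superposition: R_A = 48/5 kN, R_B = 82/5 kN

R_A = 48/5 kN, R_B = 82/5 kN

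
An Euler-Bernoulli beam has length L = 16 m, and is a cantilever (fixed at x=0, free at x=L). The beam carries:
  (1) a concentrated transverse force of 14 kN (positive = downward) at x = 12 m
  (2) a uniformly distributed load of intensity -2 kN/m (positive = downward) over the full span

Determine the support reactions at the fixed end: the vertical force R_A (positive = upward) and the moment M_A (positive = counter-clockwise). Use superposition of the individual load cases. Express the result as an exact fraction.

R_A = -18 kN, M_A = -88 kN·m

Load 1 — point force P=14 kN at a=12 m (b=L-a=4):
  R_A = P = 14 kN
  M_A = Pa = 14·12 = 168 kN·m
Load 2 — uniform load w=-2 kN/m over full span:
  R_A = wL = (-2)·16 = -32 kN
  M_A = wL²/2 = (-2)·16²/2 = -256 kN·m
Superposition: R_A = -18 kN, M_A = -88 kN·m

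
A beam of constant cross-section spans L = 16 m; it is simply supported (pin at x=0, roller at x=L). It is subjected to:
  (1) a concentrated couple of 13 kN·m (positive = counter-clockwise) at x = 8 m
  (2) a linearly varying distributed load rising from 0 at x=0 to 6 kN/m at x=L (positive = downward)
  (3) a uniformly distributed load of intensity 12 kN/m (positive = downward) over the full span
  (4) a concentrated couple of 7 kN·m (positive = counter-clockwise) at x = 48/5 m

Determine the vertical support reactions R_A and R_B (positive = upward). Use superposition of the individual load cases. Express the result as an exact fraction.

Load 1 — applied couple M₀=13 kN·m at a=8 m (b=L-a=8):
  R_A = M₀/L = 13/16 kN
  R_B = -M₀/L = -13/16 kN
Load 2 — triangular load w₀=6 kN/m (0→w₀ over full span):
  R_A = w₀L/6 = 6·16/6 = 16 kN
  R_B = w₀L/3 = 6·16/3 = 32 kN
Load 3 — uniform load w=12 kN/m over full span:
  R_A = wL/2 = 12·16/2 = 96 kN
  R_B = wL/2 = 12·16/2 = 96 kN
Load 4 — applied couple M₀=7 kN·m at a=48/5 m (b=L-a=32/5):
  R_A = M₀/L = 7/16 kN
  R_B = -M₀/L = -7/16 kN
Superposition: R_A = 453/4 kN, R_B = 507/4 kN

R_A = 453/4 kN, R_B = 507/4 kN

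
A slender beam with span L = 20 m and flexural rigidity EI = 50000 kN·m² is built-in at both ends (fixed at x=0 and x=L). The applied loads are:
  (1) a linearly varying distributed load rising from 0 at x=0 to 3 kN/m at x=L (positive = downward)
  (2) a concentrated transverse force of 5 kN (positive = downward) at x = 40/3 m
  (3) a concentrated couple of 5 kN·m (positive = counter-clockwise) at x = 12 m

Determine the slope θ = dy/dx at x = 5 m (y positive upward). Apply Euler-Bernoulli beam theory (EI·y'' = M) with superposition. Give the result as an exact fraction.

Load 1 — triangular load w₀=3 kN/m (0→w₀ over full span):
  θ_1 = -w₀(2x(L-x)(L-2x)(x+2L)+x²(L-x)²)/(120LEI) = -3·(2·5·(20-5)·(20-2·5)·(5+2·20)+5²·(20-5)²)/(120·20·50000) = -117/64000 rad
Load 2 — point force P=5 kN at a=40/3 m (b=L-a=20/3):
  θ_2 = -Pb²x(2aL-(3a+b)x)/(2L³EI)  [x≤a] = -5·(20/3)²·5·(2·(40/3)·20-(3·(40/3)+(20/3))·5)/(2·20³·50000) = -1/2400 rad
Load 3 — applied couple M₀=5 kN·m at a=12 m (b=L-a=8):
  θ_3 = (R_Ax²/2 - M_Ax)/EI  [x≤a] with R_A=9/25, M_A=8/5 = ((9/25)·5²/2 - (8/5)·5)/50000 = -7/100000 rad
Superposition: θ = Σ θ_i = -11111/4800000 rad ≈ -0.002315 rad

θ(5) = -11111/4800000 rad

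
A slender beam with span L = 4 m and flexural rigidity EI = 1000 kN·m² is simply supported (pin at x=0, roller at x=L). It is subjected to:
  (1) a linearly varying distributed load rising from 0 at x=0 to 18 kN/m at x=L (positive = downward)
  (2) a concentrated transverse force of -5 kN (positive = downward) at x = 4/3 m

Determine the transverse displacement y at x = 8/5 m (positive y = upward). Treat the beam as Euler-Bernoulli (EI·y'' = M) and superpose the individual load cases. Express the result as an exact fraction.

y(8/5) = -1181236/52734375 m

Load 1 — triangular load w₀=18 kN/m (0→w₀ over full span):
  y_1 = -w₀x(7L⁴-10L²x²+3x⁴)/(360LEI) = -18·(8/5)·(7·4⁴-10·4²·(8/5)²+3·(8/5)⁴)/(360·4·1000) = -54768/1953125 m
Load 2 — point force P=-5 kN at a=4/3 m (b=L-a=8/3):
  y_2 = -Pa(L-x)(2Lx-a²-x²)/(6LEI)  [x>a] = -(-5)·(4/3)·(4-(8/5))·(2·4·(8/5)-(4/3)²-(8/5)²)/(6·4·1000) = 476/84375 m
Superposition: y = Σ y_i = -1181236/52734375 m ≈ -0.022400 m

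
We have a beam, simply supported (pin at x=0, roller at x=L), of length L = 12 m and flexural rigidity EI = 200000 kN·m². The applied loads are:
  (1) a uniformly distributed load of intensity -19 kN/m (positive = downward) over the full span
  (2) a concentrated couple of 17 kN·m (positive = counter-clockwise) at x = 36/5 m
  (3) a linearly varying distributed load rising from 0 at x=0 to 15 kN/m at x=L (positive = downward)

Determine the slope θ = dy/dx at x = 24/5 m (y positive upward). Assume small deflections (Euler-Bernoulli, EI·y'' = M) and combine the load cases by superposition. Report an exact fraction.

Load 1 — uniform load w=-19 kN/m over full span:
  θ_1 = -w(L³-6Lx²+4x³)/(24EI) = -(-19)·(12³-6·12·(24/5)²+4·(24/5)³)/(24·200000) = 6327/3125000 rad
Load 2 — applied couple M₀=17 kN·m at a=36/5 m (b=L-a=24/5):
  θ_2 = (M₀x²/(2L)+C₁)/EI  [x≤a] with C₁=M₀(3b²-L²)/(6L)=-442/25 = (17·(24/5)²/(2·12)+(-442/25))/200000 = -17/2500000 rad
Load 3 — triangular load w₀=15 kN/m (0→w₀ over full span):
  θ_3 = -w₀(7L⁴-30L²x²+15x⁴)/(360LEI) = -15·(7·12⁴-30·12²·(24/5)²+15·(24/5)⁴)/(360·12·200000) = -2907/3125000 rad
Superposition: θ = Σ θ_i = 2719/2500000 rad ≈ 0.001088 rad

θ(24/5) = 2719/2500000 rad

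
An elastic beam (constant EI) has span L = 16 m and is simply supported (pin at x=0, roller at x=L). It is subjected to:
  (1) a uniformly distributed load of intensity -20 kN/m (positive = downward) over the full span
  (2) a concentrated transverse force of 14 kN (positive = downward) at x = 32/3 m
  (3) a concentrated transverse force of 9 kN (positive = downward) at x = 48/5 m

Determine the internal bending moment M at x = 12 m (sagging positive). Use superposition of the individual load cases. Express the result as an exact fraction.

Load 1 — uniform load w=-20 kN/m over full span:
  M_1 = wx(L-x)/2 = (-20)·12·(16-12)/2 = -480 kN·m
Load 2 — point force P=14 kN at a=32/3 m (b=L-a=16/3):
  M_2 = Pa(L-x)/L  [x>a] = 14·(32/3)·(16-12)/16 = 112/3 kN·m
Load 3 — point force P=9 kN at a=48/5 m (b=L-a=32/5):
  M_3 = Pa(L-x)/L  [x>a] = 9·(48/5)·(16-12)/16 = 108/5 kN·m
Superposition: M = Σ M_i = -6316/15 kN·m ≈ -421.066667 kN·m

M(12) = -6316/15 kN·m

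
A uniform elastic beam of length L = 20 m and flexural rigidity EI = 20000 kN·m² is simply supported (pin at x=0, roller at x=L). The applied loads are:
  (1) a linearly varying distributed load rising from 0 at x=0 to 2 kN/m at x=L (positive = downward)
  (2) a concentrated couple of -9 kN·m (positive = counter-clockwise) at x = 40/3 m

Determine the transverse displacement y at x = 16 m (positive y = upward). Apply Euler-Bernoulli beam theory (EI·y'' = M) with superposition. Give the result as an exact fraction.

Load 1 — triangular load w₀=2 kN/m (0→w₀ over full span):
  y_1 = -w₀x(7L⁴-10L²x²+3x⁴)/(360LEI) = -2·16·(7·20⁴-10·20²·16²+3·16⁴)/(360·20·20000) = -1016/15625 m
Load 2 — applied couple M₀=-9 kN·m at a=40/3 m (b=L-a=20/3):
  y_2 = (M₀x³/(6L)-M₀(x-a)²/2+C₁x)/EI  [x>a] with C₁=M₀(3b²-L²)/(6L)=20 = ((-9)·16³/(6·20)-(-9)·(16-(40/3))²/2+20·16)/20000 = 7/3125 m
Superposition: y = Σ y_i = -981/15625 m ≈ -0.062784 m

y(16) = -981/15625 m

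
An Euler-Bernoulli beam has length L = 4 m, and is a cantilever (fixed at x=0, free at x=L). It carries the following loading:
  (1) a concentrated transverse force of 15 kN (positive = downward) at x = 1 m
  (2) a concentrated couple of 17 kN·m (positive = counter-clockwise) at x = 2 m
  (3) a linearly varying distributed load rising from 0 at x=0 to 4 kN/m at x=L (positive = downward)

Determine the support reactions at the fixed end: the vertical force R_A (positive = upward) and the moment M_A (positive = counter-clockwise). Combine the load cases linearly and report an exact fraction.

Load 1 — point force P=15 kN at a=1 m (b=L-a=3):
  R_A = P = 15 kN
  M_A = Pa = 15·1 = 15 kN·m
Load 2 — applied couple M₀=17 kN·m at a=2 m (b=L-a=2):
  R_A = 0 kN
  M_A = -M₀ = -17 kN·m
Load 3 — triangular load w₀=4 kN/m (0→w₀ over full span):
  R_A = w₀L/2 = 4·4/2 = 8 kN
  M_A = w₀L²/3 = 4·4²/3 = 64/3 kN·m
Superposition: R_A = 23 kN, M_A = 58/3 kN·m

R_A = 23 kN, M_A = 58/3 kN·m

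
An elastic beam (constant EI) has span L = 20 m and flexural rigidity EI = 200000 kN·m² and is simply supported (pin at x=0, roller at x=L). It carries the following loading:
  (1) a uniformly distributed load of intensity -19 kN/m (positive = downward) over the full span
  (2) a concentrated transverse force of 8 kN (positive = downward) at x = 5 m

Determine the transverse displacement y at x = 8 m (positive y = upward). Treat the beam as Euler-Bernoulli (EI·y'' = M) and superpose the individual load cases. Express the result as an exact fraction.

y(8) = 9193/50000 m

Load 1 — uniform load w=-19 kN/m over full span:
  y_1 = -wx(L³-2Lx²+x³)/(24EI) = -(-19)·8·(20³-2·20·8²+8³)/(24·200000) = 589/3125 m
Load 2 — point force P=8 kN at a=5 m (b=L-a=15):
  y_2 = -Pa(L-x)(2Lx-a²-x²)/(6LEI)  [x>a] = -8·5·(20-8)·(2·20·8-5²-8²)/(6·20·200000) = -231/50000 m
Superposition: y = Σ y_i = 9193/50000 m ≈ 0.183860 m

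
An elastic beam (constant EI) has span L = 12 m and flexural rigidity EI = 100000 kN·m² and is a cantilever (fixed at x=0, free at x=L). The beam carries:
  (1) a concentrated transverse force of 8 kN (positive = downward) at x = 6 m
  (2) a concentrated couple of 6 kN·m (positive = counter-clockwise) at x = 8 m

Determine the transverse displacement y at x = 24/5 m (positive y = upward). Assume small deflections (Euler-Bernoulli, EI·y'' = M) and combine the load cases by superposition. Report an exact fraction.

y(24/5) = -1314/390625 m

Load 1 — point force P=8 kN at a=6 m (b=L-a=6):
  y_1 = -Px²(3a-x)/(6EI)  [x≤a] = -8·(24/5)²·(3·6-(24/5))/(6·100000) = -1584/390625 m
Load 2 — applied couple M₀=6 kN·m at a=8 m (b=L-a=4):
  y_2 = M₀x²/(2EI)  [x≤a] = 6·(24/5)²/(2·100000) = 54/78125 m
Superposition: y = Σ y_i = -1314/390625 m ≈ -0.003364 m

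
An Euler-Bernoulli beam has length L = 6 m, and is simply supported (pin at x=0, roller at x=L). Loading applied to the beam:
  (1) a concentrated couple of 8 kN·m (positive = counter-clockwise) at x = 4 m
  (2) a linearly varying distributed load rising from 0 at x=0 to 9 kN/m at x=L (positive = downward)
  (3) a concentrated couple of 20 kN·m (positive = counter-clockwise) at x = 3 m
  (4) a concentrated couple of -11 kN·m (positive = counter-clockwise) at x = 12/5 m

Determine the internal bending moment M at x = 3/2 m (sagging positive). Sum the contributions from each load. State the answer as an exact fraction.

M(3/2) = 541/32 kN·m

Load 1 — applied couple M₀=8 kN·m at a=4 m (b=L-a=2):
  M_1 = M₀x/L  [x≤a] = 8·(3/2)/6 = 2 kN·m
Load 2 — triangular load w₀=9 kN/m (0→w₀ over full span):
  M_2 = w₀Lx/6 - w₀x³/(6L) = 9·6·(3/2)/6 - 9·(3/2)³/(6·6) = 405/32 kN·m
Load 3 — applied couple M₀=20 kN·m at a=3 m (b=L-a=3):
  M_3 = M₀x/L  [x≤a] = 20·(3/2)/6 = 5 kN·m
Load 4 — applied couple M₀=-11 kN·m at a=12/5 m (b=L-a=18/5):
  M_4 = M₀x/L  [x≤a] = (-11)·(3/2)/6 = -11/4 kN·m
Superposition: M = Σ M_i = 541/32 kN·m ≈ 16.906250 kN·m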